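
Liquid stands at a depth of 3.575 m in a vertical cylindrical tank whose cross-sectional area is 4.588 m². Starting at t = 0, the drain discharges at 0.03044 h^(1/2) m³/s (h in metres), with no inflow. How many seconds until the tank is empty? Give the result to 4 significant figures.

570.0 s

A dh/dt = −Q_out = −0.03044 √h.
∫ h^(−1/2) dh = −(0.03044/A) ∫ dt, giving 2√h = 2√h₀ − (0.03044/A) t.
Tank is empty when √h = 0: t_empty = 2A√h₀/0.03044.
t_empty = 2·4.588·√3.575/0.03044 = 9.17600·1.89077/0.03044 = 569.963 s.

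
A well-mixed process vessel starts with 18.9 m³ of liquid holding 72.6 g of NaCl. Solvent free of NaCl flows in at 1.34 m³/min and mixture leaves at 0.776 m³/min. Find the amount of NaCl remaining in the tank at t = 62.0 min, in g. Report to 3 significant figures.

17.2 g

Let m(t) be the amount of NaCl. Volume: V(t) = V₀ + (Q_in − Q_out) t = 18.9 + 0.56400 t; V(62.0) = 53.868 m³.
No NaCl enters, so dm/dt = −Q_out · (m/V).
Separate: dm/m = −Q_out dt/V(t) ⇒ ln(m/m₀) = −(Q_out/(Q_in−Q_out)) ln(V/V₀).
m = m₀ (V₀/V)^(Q_out/(Q_in−Q_out)) = 72.6 × (18.9/53.868)^(1.3759) = 17.183 g.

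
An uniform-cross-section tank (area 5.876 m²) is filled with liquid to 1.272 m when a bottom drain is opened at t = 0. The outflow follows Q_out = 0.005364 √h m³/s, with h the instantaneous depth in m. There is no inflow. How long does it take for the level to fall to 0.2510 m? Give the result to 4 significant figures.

With no inflow, A dh/dt = −0.005364 √h.
Separate and integrate: 2(√h − √h₀) = −(0.005364/A) t.
t = 2A(√h₀ − √h)/0.005364 = 2·5.876·(√1.272 − √0.2510)/0.005364
  = 11.7520 × (1.12783 − 0.500999) / 0.005364 = 1373.32 s.

1373 s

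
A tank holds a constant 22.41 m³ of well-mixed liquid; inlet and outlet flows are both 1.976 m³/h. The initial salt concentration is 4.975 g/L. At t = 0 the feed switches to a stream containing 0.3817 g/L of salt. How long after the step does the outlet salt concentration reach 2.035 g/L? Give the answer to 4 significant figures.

Transient balance on the dissolved component: V dC/dt = Q(C_in − C), so τ = V/Q = 11.3411 h.
C(t) = C_in + (C₀ − C_in) e^(−t/τ). Set C = 2.035 and solve for t:
e^(−t/τ) = (C − C_in)/(C₀ − C_in) = (2.035 − 0.3817)/(4.975 − 0.3817) = 0.359937
t = −τ ln(…) = 11.3411 × 1.02183 = 11.5886 h.

11.59 h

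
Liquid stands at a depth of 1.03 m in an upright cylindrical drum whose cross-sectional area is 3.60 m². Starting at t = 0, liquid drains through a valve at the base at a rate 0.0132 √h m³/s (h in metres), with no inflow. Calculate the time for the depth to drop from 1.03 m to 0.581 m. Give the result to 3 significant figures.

138 s

With no inflow, A dh/dt = −0.0132 √h.
∫ h^(−1/2) dh = −(0.0132/A) ∫ dt, giving 2√h = 2√h₀ − (0.0132/A) t.
t = 2A(√h₀ − √h)/0.0132 = 2·3.60·(√1.03 − √0.581)/0.0132
  = 7.2000 × (1.0149 − 0.76223) / 0.0132 = 137.81 s.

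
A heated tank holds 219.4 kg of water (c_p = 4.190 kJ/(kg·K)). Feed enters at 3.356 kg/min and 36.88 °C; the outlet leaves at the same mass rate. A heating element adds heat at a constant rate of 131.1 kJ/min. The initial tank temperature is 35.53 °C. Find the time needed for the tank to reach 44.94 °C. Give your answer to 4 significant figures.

M c_p dT/dt = ṁ c_p (T_in − T) + Q̇.
τ = M/ṁ = 65.3754 min; T_ss = T_in + Q̇/(ṁ c_p) = 46.2032 °C.
T(t) = T_ss + (T₀ − T_ss) e^(−t/τ). Set T = 44.94:
e^(−t/τ) = (44.94 − 46.2032)/(35.53 − 46.2032) = 0.118356
t = −65.3754 · ln(0.118356) = 139.515 min.

139.5 min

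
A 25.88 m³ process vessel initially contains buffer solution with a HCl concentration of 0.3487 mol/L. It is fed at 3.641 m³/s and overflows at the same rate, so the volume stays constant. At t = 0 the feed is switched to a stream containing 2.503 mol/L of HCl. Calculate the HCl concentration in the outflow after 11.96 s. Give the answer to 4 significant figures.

2.103 mol/L

Transient balance on the dissolved component: V dC/dt = Q(C_in − C).
Time constant τ = V/Q = 25.88/3.641 = 7.10794 s.
C approaches C_in exponentially: C(t) = C_in + (C₀ − C_in) e^(−t/τ).
C(11.96) = 2.503 + (0.3487 − 2.503)·e^(−11.96/7.10794) = 2.503 + (-2.15430)·0.185885 = 2.10255 mol/L.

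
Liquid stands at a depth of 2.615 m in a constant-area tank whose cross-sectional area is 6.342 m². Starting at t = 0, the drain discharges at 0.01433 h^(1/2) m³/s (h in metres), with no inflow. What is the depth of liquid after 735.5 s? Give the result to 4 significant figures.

With no inflow, A dh/dt = −0.01433 √h.
∫ h^(−1/2) dh = −(0.01433/A) ∫ dt, giving 2√h = 2√h₀ − (0.01433/A) t.
√h = √2.615 − 0.01433·735.5/(2·6.342) = 1.61710 − 0.830946 = 0.786150.
h = 0.786150² = 0.618033 m.

0.6180 m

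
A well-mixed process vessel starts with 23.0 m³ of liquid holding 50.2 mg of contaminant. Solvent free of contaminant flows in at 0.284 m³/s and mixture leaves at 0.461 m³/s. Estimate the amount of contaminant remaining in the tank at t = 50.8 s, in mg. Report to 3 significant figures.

13.8 mg

Total volume: dV/dt = Q_in − Q_out = -0.17700 m³/s, so V(t) = 23.0 − 0.17700 t and V(50.8) = 14.008 m³.
Solute balance: dm/dt = 0 − Q_out C = −Q_out m/V(t).
dm/m = −Q_out dt/(V₀ − 0.17700 t); integrating gives ln(m/m₀) = −(Q_out/(Q_in−Q_out)) ln(V/V₀).
m = m₀ (V₀/V)^(Q_out/(Q_in−Q_out)) = 50.2 × (23.0/14.008)^(-2.6045) = 13.799 mg.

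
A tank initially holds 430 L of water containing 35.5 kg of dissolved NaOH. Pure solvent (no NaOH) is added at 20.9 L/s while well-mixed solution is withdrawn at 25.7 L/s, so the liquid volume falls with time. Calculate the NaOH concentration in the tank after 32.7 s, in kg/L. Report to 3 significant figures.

0.0114 kg/L

Total volume: dV/dt = Q_in − Q_out = -4.8000 L/s, so V(t) = 430 − 4.8000 t and V(32.7) = 273.04 L.
Species balance (pure solvent in): dm/dt = −Q_out · m/V(t).
dm/m = −Q_out dt/(V₀ − 4.8000 t); integrating gives ln(m/m₀) = −(Q_out/(Q_in−Q_out)) ln(V/V₀).
m = m₀ (V₀/V)^(Q_out/(Q_in−Q_out)) = 35.5 × (430/273.04)^(-5.3542) = 3.1200 kg.
C = m/V = 3.1200/273.04 = 0.011427 kg/L.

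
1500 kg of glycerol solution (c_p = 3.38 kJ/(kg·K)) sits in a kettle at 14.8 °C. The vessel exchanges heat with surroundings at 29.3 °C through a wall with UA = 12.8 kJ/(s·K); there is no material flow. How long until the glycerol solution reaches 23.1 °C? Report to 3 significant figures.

337 s

M c_p dT/dt = −UA(T − T_amb).
τ = M c_p/UA = 396.09 s; T_ss = T_amb = 29.300 °C.
T(t) = T_ss + (T₀ − T_ss)e^(−t/τ); set T = 23.1:
t = −τ ln[(T − T_ss)/(T₀ − T_ss)] = −396.09 · ln(0.42759) = 336.52 s.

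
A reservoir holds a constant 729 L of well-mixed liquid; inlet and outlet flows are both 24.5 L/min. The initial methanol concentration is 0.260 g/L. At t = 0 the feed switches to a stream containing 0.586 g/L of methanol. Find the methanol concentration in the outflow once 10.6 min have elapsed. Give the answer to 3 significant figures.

0.358 g/L

Mass balance on the solute (V constant): V dC/dt = Q(C_in − C).
So dC/dt = (C_in − C)/τ with τ = V/Q = 729/24.5 = 29.755 min.
This is linear first-order; C(t) = C_in + (C₀ − C_in) e^(−t/τ).
C(10.6) = 0.586 + (0.260 − 0.586)·e^(−10.6/29.755) = 0.586 + (-0.32600)·0.70030 = 0.35770 g/L.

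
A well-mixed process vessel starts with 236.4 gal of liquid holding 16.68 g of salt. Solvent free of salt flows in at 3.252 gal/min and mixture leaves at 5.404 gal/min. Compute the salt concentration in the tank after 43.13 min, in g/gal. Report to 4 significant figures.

Total volume: dV/dt = Q_in − Q_out = -2.15200 gal/min, so V(t) = 236.4 − 2.15200 t and V(43.13) = 143.584 gal.
No salt enters, so dm/dt = −Q_out · (m/V).
Separate: dm/m = −Q_out dt/V(t) ⇒ ln(m/m₀) = −(Q_out/(Q_in−Q_out)) ln(V/V₀).
m = m₀ (V₀/V)^(Q_out/(Q_in−Q_out)) = 16.68 × (236.4/143.584)^(-2.51115) = 4.76902 g.
C = m/V = 4.76902/143.584 = 0.0332141 g/gal.

0.03321 g/gal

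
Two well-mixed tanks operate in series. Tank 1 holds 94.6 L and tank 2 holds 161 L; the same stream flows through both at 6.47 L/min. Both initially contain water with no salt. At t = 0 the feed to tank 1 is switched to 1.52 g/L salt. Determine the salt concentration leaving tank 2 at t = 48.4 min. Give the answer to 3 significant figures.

1.07 g/L

Time constants: τᵢ = Vᵢ/Q for each well-mixed tank.
τ₁ = 94.6/6.47 = 14.621 min; τ₂ = 161/6.47 = 24.884 min.
Tank 1: C₁ = C_in(1 − e^(−t/τ₁)). Tank 2 (τ₁ ≠ τ₂): C₂ = C_in[1 − (τ₁ e^(−t/τ₁) − τ₂ e^(−t/τ₂))/(τ₁ − τ₂)].
At t = 48.4: e^(−t/τ₁) = 0.036508, e^(−t/τ₂) = 0.14298.
C₂ = 1.52·[1 − (14.621·0.036508 − 24.884·0.14298)/(-10.263)] = 1.52·0.70532 = 1.0721 g/L.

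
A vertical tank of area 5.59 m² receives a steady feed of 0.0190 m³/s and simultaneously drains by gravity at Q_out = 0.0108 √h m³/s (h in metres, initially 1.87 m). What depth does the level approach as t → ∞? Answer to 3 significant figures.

Accumulation of liquid (constant cross-section A): A dh/dt = Q_in − 0.0108 √h. At steady state dh/dt = 0:
Q_in = 0.0108 √h_ss ⇒ √h_ss = 0.0190/0.0108 = 1.7593.
h_ss = 1.7593² = 3.0950 m. (Since h₀ = 1.87 m < h_ss, the level will rise toward this value.)

3.09 m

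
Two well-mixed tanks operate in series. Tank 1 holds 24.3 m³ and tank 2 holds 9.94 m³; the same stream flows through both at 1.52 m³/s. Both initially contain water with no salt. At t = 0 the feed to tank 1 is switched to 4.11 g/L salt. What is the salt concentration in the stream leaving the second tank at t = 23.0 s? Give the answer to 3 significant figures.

2.54 g/L

Each tank obeys Vᵢ dCᵢ/dt = Q(Cᵢ₋₁ − Cᵢ), so τᵢ = Vᵢ/Q.
τ₁ = 24.3/1.52 = 15.987 s; τ₂ = 9.94/1.52 = 6.5395 s.
Tank 1: C₁ = C_in(1 − e^(−t/τ₁)). Tank 2 (τ₁ ≠ τ₂): C₂ = C_in[1 − (τ₁ e^(−t/τ₁) − τ₂ e^(−t/τ₂))/(τ₁ − τ₂)].
At t = 23.0: e^(−t/τ₁) = 0.23724, e^(−t/τ₂) = 0.029685.
C₂ = 4.11·[1 − (15.987·0.23724 − 6.5395·0.029685)/(9.4474)] = 4.11·0.61909 = 2.5445 g/L.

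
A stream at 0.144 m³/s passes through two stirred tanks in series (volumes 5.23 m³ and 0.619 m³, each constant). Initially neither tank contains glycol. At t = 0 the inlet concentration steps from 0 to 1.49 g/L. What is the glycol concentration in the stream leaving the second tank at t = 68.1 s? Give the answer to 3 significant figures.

Time constants: τᵢ = Vᵢ/Q for each well-mixed tank.
τ₁ = 5.23/0.144 = 36.319 s; τ₂ = 0.619/0.144 = 4.2986 s.
Tank 1: C₁ = C_in(1 − e^(−t/τ₁)). Tank 2 (τ₁ ≠ τ₂): C₂ = C_in[1 − (τ₁ e^(−t/τ₁) − τ₂ e^(−t/τ₂))/(τ₁ − τ₂)].
At t = 68.1: e^(−t/τ₁) = 0.15335, e^(−t/τ₂) = 1.3175e-07.
C₂ = 1.49·[1 − (36.319·0.15335 − 4.2986·1.3175e-07)/(32.021)] = 1.49·0.82606 = 1.2308 g/L.

1.23 g/L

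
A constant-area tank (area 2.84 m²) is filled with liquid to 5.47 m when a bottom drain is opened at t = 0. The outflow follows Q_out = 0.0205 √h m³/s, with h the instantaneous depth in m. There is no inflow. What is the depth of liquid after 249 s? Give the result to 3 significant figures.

A dh/dt = −Q_out = −0.0205 √h.
This is separable: 2 d(√h)/dt = −0.0205/A, so √h = √h₀ − (0.0205/(2A)) t.
√h = √5.47 − 0.0205·249/(2·2.84) = 2.3388 − 0.89868 = 1.4401.
h = 1.4401² = 2.0740 m.

2.07 m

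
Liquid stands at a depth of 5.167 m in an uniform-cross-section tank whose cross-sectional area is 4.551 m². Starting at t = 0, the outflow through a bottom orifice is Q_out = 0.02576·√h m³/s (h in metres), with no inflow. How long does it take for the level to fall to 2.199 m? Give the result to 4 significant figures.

A dh/dt = −Q_out = −0.02576 √h.
∫ h^(−1/2) dh = −(0.02576/A) ∫ dt, giving 2√h = 2√h₀ − (0.02576/A) t.
t = 2A(√h₀ − √h)/0.02576 = 2·4.551·(√5.167 − √2.199)/0.02576
  = 9.10200 × (2.27310 − 1.48290) / 0.02576 = 279.208 s.

279.2 s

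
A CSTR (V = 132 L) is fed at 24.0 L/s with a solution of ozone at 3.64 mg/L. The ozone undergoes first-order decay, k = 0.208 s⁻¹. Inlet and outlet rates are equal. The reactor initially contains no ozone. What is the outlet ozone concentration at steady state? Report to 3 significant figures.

Accumulation = in − out − consumed: V dC/dt = Q C_in − Q C − k V C.
Steady state (dC/dt = 0): C_ss = Q C_in/(Q + kV) = C_in/(1 + kV/Q).
C_ss = 24.0·3.64/(24.0 + 0.208·132) = 87.360/51.456 = 1.6978 mg/L.

1.70 mg/L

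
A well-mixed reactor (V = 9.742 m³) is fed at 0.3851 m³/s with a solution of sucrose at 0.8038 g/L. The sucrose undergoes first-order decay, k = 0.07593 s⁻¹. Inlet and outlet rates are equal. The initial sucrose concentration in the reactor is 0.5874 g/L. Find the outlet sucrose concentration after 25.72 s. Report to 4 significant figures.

Accumulation = in − out − consumed: V dC/dt = Q C_in − Q C − k V C.
dC/dt = (Q/V) C_in − (Q/V + k) C; effective rate a = Q/V + k = 0.0395299 + 0.07593 = 0.115460 s⁻¹.
C_ss = Q C_in/(Q + kV) = 0.275196 g/L; C(t) = C_ss + (C₀ − C_ss) e^(−a t).
C(25.72) = 0.275196 + (0.312204)·e^(−0.115460·25.72) = 0.275196 + (0.312204)·0.0513224 = 0.291219 g/L.

0.2912 g/L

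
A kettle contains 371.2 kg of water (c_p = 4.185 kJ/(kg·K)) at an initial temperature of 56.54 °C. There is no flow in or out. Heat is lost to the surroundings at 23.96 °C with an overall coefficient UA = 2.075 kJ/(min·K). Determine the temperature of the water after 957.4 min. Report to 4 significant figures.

Lumped-capacitance energy balance: M c_p dT/dt = UA(T_amb − T).
dT/dt = (T_ss − T)/τ with T_ss = T_amb = 23.9600 °C, τ = M c_p/UA = 371.2·4.185/2.075 = 748.661 min.
T approaches T_ss exponentially: T(t) = T_ss + (T₀ − T_ss) e^(−t/τ).
T(957.4) = 23.9600 + (32.5800)·0.278367 = 33.0292 °C.

33.03 °C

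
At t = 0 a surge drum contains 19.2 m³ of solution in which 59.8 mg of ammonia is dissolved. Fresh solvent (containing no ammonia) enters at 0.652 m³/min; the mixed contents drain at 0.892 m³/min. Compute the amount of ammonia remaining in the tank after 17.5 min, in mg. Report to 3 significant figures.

23.9 mg

Let m(t) be the amount of ammonia. Volume: V(t) = V₀ + (Q_in − Q_out) t = 19.2 − 0.24000 t; V(17.5) = 15.000 m³.
No ammonia enters, so dm/dt = −Q_out · (m/V).
Separate: dm/m = −Q_out dt/V(t) ⇒ ln(m/m₀) = −(Q_out/(Q_in−Q_out)) ln(V/V₀).
m = m₀ (V₀/V)^(Q_out/(Q_in−Q_out)) = 59.8 × (19.2/15.000)^(-3.7167) = 23.891 mg.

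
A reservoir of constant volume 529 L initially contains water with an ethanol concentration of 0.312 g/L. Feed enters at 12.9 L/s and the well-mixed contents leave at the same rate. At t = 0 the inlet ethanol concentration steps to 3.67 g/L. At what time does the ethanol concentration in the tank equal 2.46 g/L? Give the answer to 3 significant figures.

41.9 s

Species balance: V dC/dt = Q(C_in − C) ⇒ τ = V/Q = 41.008 s.
C(t) = C_in + (C₀ − C_in) e^(−t/τ). Set C = 2.46 and solve for t:
e^(−t/τ) = (C − C_in)/(C₀ − C_in) = (2.46 − 3.67)/(0.312 − 3.67) = 0.36033
t = −τ ln(…) = 41.008 × 1.0207 = 41.858 s.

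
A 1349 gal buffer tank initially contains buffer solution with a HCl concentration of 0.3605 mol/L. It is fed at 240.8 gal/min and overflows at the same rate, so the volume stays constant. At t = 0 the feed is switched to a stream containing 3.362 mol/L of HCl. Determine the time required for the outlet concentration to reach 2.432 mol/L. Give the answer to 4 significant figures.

6.564 min

Accumulation = in − out for the solute gives V dC/dt = Q(C_in − C), so τ = V/Q = 5.60216 min.
C(t) = C_in + (C₀ − C_in) e^(−t/τ). Set C = 2.432 and solve for t:
e^(−t/τ) = (C − C_in)/(C₀ − C_in) = (2.432 − 3.362)/(0.3605 − 3.362) = 0.309845
t = −τ ln(…) = 5.60216 × 1.17168 = 6.56395 min.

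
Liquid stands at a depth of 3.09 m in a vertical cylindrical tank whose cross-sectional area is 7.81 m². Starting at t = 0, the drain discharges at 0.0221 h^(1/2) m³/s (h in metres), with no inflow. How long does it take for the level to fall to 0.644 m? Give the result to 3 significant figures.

675 s

Volume balance on the tank: A dh/dt = −0.0221 √h.
Separate and integrate: 2(√h − √h₀) = −(0.0221/A) t.
t = 2A(√h₀ − √h)/0.0221 = 2·7.81·(√3.09 − √0.644)/0.0221
  = 15.620 × (1.7578 − 0.80250) / 0.0221 = 675.22 s.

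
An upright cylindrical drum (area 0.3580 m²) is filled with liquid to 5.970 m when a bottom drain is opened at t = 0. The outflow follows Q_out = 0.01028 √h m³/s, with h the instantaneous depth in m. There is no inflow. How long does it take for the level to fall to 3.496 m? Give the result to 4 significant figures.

39.95 s

With no inflow, A dh/dt = −0.01028 √h.
This is separable: 2 d(√h)/dt = −0.01028/A, so √h = √h₀ − (0.01028/(2A)) t.
t = 2A(√h₀ − √h)/0.01028 = 2·0.3580·(√5.970 − √3.496)/0.01028
  = 0.716000 × (2.44336 − 1.86976) / 0.01028 = 39.9511 s.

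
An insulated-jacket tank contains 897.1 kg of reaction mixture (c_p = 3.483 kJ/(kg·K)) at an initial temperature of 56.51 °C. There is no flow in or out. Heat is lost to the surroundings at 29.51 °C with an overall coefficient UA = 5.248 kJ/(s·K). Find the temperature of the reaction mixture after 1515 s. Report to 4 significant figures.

31.63 °C

First-law balance (no shaft work): M c_p dT/dt = −UA(T − T_amb).
dT/dt = (T_ss − T)/τ with T_ss = T_amb = 29.5100 °C, τ = M c_p/UA = 897.1·3.483/5.248 = 595.389 s.
T approaches T_ss exponentially: T(t) = T_ss + (T₀ − T_ss) e^(−t/τ).
T(1515) = 29.5100 + (27.0000)·0.0785078 = 31.6297 °C.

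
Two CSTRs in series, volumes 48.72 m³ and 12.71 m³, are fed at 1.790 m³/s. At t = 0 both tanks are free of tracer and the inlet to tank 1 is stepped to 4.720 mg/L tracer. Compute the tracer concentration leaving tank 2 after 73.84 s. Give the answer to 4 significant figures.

Time constants: τᵢ = Vᵢ/Q for each well-mixed tank.
τ₁ = 48.72/1.790 = 27.2179 s; τ₂ = 12.71/1.790 = 7.10056 s.
Tank 1: C₁ = C_in(1 − e^(−t/τ₁)). Tank 2 (τ₁ ≠ τ₂): C₂ = C_in[1 − (τ₁ e^(−t/τ₁) − τ₂ e^(−t/τ₂))/(τ₁ − τ₂)].
At t = 73.84: e^(−t/τ₁) = 0.0663426, e^(−t/τ₂) = 3.04574e-05.
C₂ = 4.720·[1 − (27.2179·0.0663426 − 7.10056·3.04574e-05)/(20.1173)] = 4.720·0.910252 = 4.29639 mg/L.

4.296 mg/L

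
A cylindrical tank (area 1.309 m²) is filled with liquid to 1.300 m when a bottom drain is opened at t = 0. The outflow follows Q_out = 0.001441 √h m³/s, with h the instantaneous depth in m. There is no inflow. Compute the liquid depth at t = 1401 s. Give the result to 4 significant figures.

0.1362 m

A dh/dt = −Q_out = −0.001441 √h.
Separate and integrate: 2(√h − √h₀) = −(0.001441/A) t.
√h = √1.300 − 0.001441·1401/(2·1.309) = 1.14018 − 0.771139 = 0.369037.
h = 0.369037² = 0.136188 m.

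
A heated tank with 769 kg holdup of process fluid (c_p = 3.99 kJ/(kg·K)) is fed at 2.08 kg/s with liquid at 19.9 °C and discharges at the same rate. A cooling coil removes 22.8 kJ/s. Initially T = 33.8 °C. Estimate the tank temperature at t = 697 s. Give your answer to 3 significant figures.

19.7 °C

M c_p dT/dt = ṁ c_p (T_in − T) − Q̇.
Rearrange: dT/dt = (T_ss − T)/τ with τ = M/ṁ = 369.71 s and T_ss = T_in − Q̇/(ṁ c_p) = 17.153 °C.
Integrating: T(t) = T_ss + (T₀ − T_ss) e^(−t/τ).
T(697) = 17.153 + (16.647)·e^(−697/369.71) = 17.153 + (16.647)·0.15179 = 19.680 °C.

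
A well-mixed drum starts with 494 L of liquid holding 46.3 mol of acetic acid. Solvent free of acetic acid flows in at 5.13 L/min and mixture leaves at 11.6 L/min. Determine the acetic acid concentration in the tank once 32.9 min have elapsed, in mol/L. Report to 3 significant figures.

Total volume: dV/dt = Q_in − Q_out = -6.4700 L/min, so V(t) = 494 − 6.4700 t and V(32.9) = 281.14 L.
Species balance (pure solvent in): dm/dt = −Q_out · m/V(t).
dm/m = −Q_out dt/(V₀ − 6.4700 t); integrating gives ln(m/m₀) = −(Q_out/(Q_in−Q_out)) ln(V/V₀).
m = m₀ (V₀/V)^(Q_out/(Q_in−Q_out)) = 46.3 × (494/281.14)^(-1.7929) = 16.853 mol.
C = m/V = 16.853/281.14 = 0.059944 mol/L.

0.0599 mol/L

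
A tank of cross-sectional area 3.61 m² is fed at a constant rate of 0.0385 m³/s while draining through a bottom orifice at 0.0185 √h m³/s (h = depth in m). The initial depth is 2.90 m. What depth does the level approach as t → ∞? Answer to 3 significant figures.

4.33 m

Level balance: A dh/dt = 0.0385 − 0.0185 √h. Setting dh/dt = 0:
Q_in = 0.0185 √h_ss ⇒ √h_ss = 0.0385/0.0185 = 2.0811.
h_ss = 2.0811² = 4.3309 m. (Since h₀ = 2.90 m < h_ss, the level will rise toward this value.)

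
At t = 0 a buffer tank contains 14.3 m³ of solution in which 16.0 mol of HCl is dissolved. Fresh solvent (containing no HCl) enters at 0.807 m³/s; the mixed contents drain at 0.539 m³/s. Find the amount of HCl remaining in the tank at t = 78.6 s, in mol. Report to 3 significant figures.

Total volume: dV/dt = Q_in − Q_out = 0.26800 m³/s, so V(t) = 14.3 + 0.26800 t and V(78.6) = 35.365 m³.
No HCl enters, so dm/dt = −Q_out · (m/V).
Separate: dm/m = −Q_out dt/V(t) ⇒ ln(m/m₀) = −(Q_out/(Q_in−Q_out)) ln(V/V₀).
m = m₀ (V₀/V)^(Q_out/(Q_in−Q_out)) = 16.0 × (14.3/35.365)^(2.0112) = 2.5897 mol.

2.59 mol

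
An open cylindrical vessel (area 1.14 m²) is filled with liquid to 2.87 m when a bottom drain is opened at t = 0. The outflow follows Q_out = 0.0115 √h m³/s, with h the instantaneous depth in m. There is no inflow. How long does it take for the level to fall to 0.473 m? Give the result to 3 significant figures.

A dh/dt = −Q_out = −0.0115 √h.
∫ h^(−1/2) dh = −(0.0115/A) ∫ dt, giving 2√h = 2√h₀ − (0.0115/A) t.
t = 2A(√h₀ − √h)/0.0115 = 2·1.14·(√2.87 − √0.473)/0.0115
  = 2.2800 × (1.6941 − 0.68775) / 0.0115 = 199.52 s.

200 s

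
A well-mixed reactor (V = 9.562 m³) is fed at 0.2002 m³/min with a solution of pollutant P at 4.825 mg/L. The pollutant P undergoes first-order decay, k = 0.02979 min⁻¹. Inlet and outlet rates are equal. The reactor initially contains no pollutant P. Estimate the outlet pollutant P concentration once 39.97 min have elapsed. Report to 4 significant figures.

1.729 mg/L

V dC/dt = Q(C_in − C) − k V C.
This is linear with rate a = Q/V + k = 0.0507270 min⁻¹.
C_ss = Q C_in/(Q + kV) = 1.99147 mg/L; C(t) = C_ss + (C₀ − C_ss) e^(−a t).
C(39.97) = 1.99147 + (-1.99147)·e^(−0.0507270·39.97) = 1.99147 + (-1.99147)·0.131656 = 1.72928 mg/L.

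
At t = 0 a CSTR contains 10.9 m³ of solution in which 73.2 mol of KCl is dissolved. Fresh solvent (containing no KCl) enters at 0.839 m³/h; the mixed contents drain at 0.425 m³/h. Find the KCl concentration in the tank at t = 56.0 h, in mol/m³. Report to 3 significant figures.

0.666 mol/m³

Total volume: dV/dt = Q_in − Q_out = 0.41400 m³/h, so V(t) = 10.9 + 0.41400 t and V(56.0) = 34.084 m³.
No KCl enters, so dm/dt = −Q_out · (m/V).
Separate: dm/m = −Q_out dt/V(t) ⇒ ln(m/m₀) = −(Q_out/(Q_in−Q_out)) ln(V/V₀).
m = m₀ (V₀/V)^(Q_out/(Q_in−Q_out)) = 73.2 × (10.9/34.084)^(1.0266) = 22.711 mol.
C = m/V = 22.711/34.084 = 0.66632 mol/m³.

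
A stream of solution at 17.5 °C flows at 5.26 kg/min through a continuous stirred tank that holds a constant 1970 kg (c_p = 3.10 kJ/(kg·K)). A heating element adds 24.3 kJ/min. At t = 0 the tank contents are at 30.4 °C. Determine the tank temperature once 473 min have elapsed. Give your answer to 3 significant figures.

22.2 °C

Unsteady energy balance on the tank contents: M c_p dT/dt = ṁ c_p (T_in − T) + 24.3.
τ = M/ṁ = 374.52 min; T_ss = T_in + Q̇/(ṁ c_p) = 17.5 + 24.3/(5.26·3.10) = 18.990 °C.
Integrating: T(t) = T_ss + (T₀ − T_ss) e^(−t/τ).
T(473) = 18.990 + (11.410)·e^(−473/374.52) = 18.990 + (11.410)·0.28282 = 22.217 °C.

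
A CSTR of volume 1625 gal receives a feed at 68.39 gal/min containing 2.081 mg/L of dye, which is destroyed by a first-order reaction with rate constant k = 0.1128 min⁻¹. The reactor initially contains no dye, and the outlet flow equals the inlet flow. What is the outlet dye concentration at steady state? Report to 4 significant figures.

0.5655 mg/L

Accumulation = in − out − consumed: V dC/dt = Q C_in − Q C − k V C.
At steady state: 0 = Q C_in − (Q + kV) C_ss, so C_ss = Q C_in/(Q + kV).
C_ss = 68.39·2.081/(68.39 + 0.1128·1625) = 142.320/251.690 = 0.565456 mg/L.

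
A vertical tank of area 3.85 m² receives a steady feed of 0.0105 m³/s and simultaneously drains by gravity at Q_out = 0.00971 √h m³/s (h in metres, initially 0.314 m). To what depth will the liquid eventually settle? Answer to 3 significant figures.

A dh/dt = Q_in − 0.00971 √h. Steady state requires inflow = outflow:
Q_in = 0.00971 √h_ss ⇒ √h_ss = 0.0105/0.00971 = 1.0814.
h_ss = 1.0814² = 1.1693 m. (Since h₀ = 0.314 m < h_ss, the level will rise toward this value.)

1.17 m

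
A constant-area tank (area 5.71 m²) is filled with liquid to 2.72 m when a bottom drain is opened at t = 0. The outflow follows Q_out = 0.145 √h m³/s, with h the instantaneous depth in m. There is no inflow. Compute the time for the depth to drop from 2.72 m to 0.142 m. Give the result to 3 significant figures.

A dh/dt = −Q_out = −0.145 √h.
This is separable: 2 d(√h)/dt = −0.145/A, so √h = √h₀ − (0.145/(2A)) t.
t = 2A(√h₀ − √h)/0.145 = 2·5.71·(√2.72 − √0.142)/0.145
  = 11.420 × (1.6492 − 0.37683) / 0.145 = 100.21 s.

100 s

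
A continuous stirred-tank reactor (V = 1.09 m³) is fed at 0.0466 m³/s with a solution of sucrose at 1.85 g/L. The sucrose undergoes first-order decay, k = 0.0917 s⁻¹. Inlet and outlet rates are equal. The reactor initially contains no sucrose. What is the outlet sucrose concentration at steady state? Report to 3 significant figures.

V dC/dt = Q(C_in − C) − k V C.
Steady state (dC/dt = 0): C_ss = Q C_in/(Q + kV) = C_in/(1 + kV/Q).
C_ss = 0.0466·1.85/(0.0466 + 0.0917·1.09) = 0.086210/0.14655 = 0.58825 g/L.

0.588 g/L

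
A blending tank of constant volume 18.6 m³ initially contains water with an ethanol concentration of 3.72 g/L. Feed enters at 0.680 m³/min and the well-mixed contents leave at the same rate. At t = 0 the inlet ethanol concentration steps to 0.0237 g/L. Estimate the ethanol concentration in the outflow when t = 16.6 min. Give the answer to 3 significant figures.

Transient balance on the dissolved component: V dC/dt = Q(C_in − C).
Rewrite as dC/dt + C/τ = C_in/τ, τ = V/Q = 27.353 min.
This is linear first-order; C(t) = C_in + (C₀ − C_in) e^(−t/τ).
C(16.6) = 0.0237 + (3.72 − 0.0237)·e^(−16.6/27.353) = 0.0237 + (3.6963)·0.54505 = 2.0384 g/L.

2.04 g/L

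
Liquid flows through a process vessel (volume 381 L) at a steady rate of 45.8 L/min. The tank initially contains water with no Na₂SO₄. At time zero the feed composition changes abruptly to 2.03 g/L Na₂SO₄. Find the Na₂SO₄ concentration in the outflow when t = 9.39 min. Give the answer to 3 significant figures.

Species balance on the tank: V dC/dt = Q(C_in − C).
Rewrite as dC/dt + C/τ = C_in/τ, τ = V/Q = 8.3188 min.
Integrating: C(t) = C_in + (C₀ − C_in) e^(−t/τ).
C(9.39) = 2.03 + (0 − 2.03)·e^(−9.39/8.3188) = 2.03 + (-2.0300)·0.32343 = 1.3734 g/L.

1.37 g/L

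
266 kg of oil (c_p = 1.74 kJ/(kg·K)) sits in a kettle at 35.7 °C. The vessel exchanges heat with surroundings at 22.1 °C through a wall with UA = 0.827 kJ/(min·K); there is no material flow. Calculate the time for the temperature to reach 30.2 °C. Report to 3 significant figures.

290 min

Heat balance on the well-mixed liquid: M c_p dT/dt = −UA(T − T_amb).
τ = M c_p/UA = 559.66 min; T_ss = T_amb = 22.100 °C.
T(t) = T_ss + (T₀ − T_ss)e^(−t/τ); set T = 30.2:
t = −τ ln[(T − T_ss)/(T₀ − T_ss)] = −559.66 · ln(0.59559) = 290.02 min.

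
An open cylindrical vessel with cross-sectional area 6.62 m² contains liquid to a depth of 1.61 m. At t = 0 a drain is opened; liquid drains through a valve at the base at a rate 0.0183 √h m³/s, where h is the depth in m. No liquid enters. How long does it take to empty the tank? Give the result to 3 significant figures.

A dh/dt = −Q_out = −0.0183 √h.
Separate and integrate: 2(√h − √h₀) = −(0.0183/A) t.
Set h = 0: 2√h₀ = (0.0183/A) t_empty ⇒ t_empty = 2A√h₀/0.0183.
t_empty = 2·6.62·√1.61/0.0183 = 13.240·1.2689/0.0183 = 918.02 s.

918 s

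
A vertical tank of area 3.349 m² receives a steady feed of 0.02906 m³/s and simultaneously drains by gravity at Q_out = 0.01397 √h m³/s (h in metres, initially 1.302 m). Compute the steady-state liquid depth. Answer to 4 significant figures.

4.327 m

A dh/dt = Q_in − 0.01397 √h. Steady state requires inflow = outflow:
Q_in = 0.01397 √h_ss ⇒ √h_ss = 0.02906/0.01397 = 2.08017.
h_ss = 2.08017² = 4.32711 m. (Since h₀ = 1.302 m < h_ss, the level will rise toward this value.)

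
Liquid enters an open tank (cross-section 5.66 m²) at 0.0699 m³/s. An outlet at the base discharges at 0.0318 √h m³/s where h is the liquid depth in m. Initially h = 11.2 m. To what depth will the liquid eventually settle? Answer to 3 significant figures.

Level balance: A dh/dt = 0.0699 − 0.0318 √h. Setting dh/dt = 0:
Q_in = 0.0318 √h_ss ⇒ √h_ss = 0.0699/0.0318 = 2.1981.
h_ss = 2.1981² = 4.8317 m. (Since h₀ = 11.2 m > h_ss, the level will fall toward this value.)

4.83 m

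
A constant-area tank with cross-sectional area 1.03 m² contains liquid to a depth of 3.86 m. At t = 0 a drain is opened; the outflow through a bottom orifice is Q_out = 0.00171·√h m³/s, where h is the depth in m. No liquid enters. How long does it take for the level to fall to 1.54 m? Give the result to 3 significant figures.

872 s

Accumulation of liquid (constant cross-section A): A dh/dt = −0.00171 √h.
Separate and integrate: 2(√h − √h₀) = −(0.00171/A) t.
t = 2A(√h₀ − √h)/0.00171 = 2·1.03·(√3.86 − √1.54)/0.00171
  = 2.0600 × (1.9647 − 1.2410) / 0.00171 = 871.85 s.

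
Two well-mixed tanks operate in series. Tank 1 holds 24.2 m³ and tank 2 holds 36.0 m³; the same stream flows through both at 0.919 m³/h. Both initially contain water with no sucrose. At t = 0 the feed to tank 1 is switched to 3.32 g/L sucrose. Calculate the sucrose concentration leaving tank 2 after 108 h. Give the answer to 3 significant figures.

Each tank obeys Vᵢ dCᵢ/dt = Q(Cᵢ₋₁ − Cᵢ), so τᵢ = Vᵢ/Q.
τ₁ = 24.2/0.919 = 26.333 h; τ₂ = 36.0/0.919 = 39.173 h.
Tank 1: C₁ = C_in(1 − e^(−t/τ₁)). Tank 2 (τ₁ ≠ τ₂): C₂ = C_in[1 − (τ₁ e^(−t/τ₁) − τ₂ e^(−t/τ₂))/(τ₁ − τ₂)].
At t = 108: e^(−t/τ₁) = 0.016551, e^(−t/τ₂) = 0.063482.
C₂ = 3.32·[1 − (26.333·0.016551 − 39.173·0.063482)/(-12.840)] = 3.32·0.84027 = 2.7897 g/L.

2.79 g/L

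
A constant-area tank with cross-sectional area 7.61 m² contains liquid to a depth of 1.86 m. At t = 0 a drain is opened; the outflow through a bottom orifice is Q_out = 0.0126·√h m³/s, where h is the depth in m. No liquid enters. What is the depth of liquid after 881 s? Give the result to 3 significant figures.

0.403 m

Accumulation of liquid (constant cross-section A): A dh/dt = −0.0126 √h.
This is separable: 2 d(√h)/dt = −0.0126/A, so √h = √h₀ − (0.0126/(2A)) t.
√h = √1.86 − 0.0126·881/(2·7.61) = 1.3638 − 0.72934 = 0.63448.
h = 0.63448² = 0.40256 m.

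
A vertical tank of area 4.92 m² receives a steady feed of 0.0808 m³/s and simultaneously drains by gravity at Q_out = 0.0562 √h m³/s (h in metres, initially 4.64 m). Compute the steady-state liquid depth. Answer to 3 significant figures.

2.07 m

A dh/dt = Q_in − 0.0562 √h. Steady state requires inflow = outflow:
Q_in = 0.0562 √h_ss ⇒ √h_ss = 0.0808/0.0562 = 1.4377.
h_ss = 1.4377² = 2.0670 m. (Since h₀ = 4.64 m > h_ss, the level will fall toward this value.)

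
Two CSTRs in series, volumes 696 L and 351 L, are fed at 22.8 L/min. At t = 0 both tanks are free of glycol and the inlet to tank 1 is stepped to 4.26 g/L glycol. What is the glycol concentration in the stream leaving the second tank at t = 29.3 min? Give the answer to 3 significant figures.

Each tank obeys Vᵢ dCᵢ/dt = Q(Cᵢ₋₁ − Cᵢ), so τᵢ = Vᵢ/Q.
τ₁ = 696/22.8 = 30.526 min; τ₂ = 351/22.8 = 15.395 min.
Solving the cascade with C₁(0)=C₂(0)=0 gives C₂(t) = C_in[1 − (τ₁ e^(−t/τ₁) − τ₂ e^(−t/τ₂))/(τ₁ − τ₂)].
At t = 29.3: e^(−t/τ₁) = 0.38296, e^(−t/τ₂) = 0.14908.
C₂ = 4.26·[1 − (30.526·0.38296 − 15.395·0.14908)/(15.132)] = 4.26·0.37910 = 1.6150 g/L.

1.61 g/L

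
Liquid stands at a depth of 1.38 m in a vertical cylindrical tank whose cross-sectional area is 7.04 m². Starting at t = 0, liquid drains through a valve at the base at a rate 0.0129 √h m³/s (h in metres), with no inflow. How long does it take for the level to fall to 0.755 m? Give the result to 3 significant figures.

334 s

With no inflow, A dh/dt = −0.0129 √h.
∫ h^(−1/2) dh = −(0.0129/A) ∫ dt, giving 2√h = 2√h₀ − (0.0129/A) t.
t = 2A(√h₀ − √h)/0.0129 = 2·7.04·(√1.38 − √0.755)/0.0129
  = 14.080 × (1.1747 − 0.86891) / 0.0129 = 333.80 s.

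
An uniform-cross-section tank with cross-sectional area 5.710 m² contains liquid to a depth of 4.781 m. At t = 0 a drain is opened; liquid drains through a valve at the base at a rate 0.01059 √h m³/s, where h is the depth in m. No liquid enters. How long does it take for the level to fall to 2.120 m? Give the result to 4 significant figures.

With no inflow, A dh/dt = −0.01059 √h.
Separate and integrate: 2(√h − √h₀) = −(0.01059/A) t.
t = 2A(√h₀ − √h)/0.01059 = 2·5.710·(√4.781 − √2.120)/0.01059
  = 11.4200 × (2.18655 − 1.45602) / 0.01059 = 787.784 s.

787.8 s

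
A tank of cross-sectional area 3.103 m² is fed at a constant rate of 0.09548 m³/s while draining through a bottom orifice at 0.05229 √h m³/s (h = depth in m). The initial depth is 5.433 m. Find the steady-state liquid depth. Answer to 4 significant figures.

A dh/dt = Q_in − 0.05229 √h. Steady state requires inflow = outflow:
Q_in = 0.05229 √h_ss ⇒ √h_ss = 0.09548/0.05229 = 1.82597.
h_ss = 1.82597² = 3.33417 m. (Since h₀ = 5.433 m > h_ss, the level will fall toward this value.)

3.334 m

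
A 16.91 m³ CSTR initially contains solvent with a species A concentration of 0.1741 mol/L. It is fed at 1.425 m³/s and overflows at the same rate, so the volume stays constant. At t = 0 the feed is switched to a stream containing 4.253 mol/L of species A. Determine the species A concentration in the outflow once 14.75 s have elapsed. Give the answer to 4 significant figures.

3.076 mol/L

Transient balance on the dissolved component: V dC/dt = Q(C_in − C).
So dC/dt = (C_in − C)/τ with τ = V/Q = 16.91/1.425 = 11.8667 s.
Solution: C(t) = C_in + (C₀ − C_in) e^(−t/τ).
C(14.75) = 4.253 + (0.1741 − 4.253)·e^(−14.75/11.8667) = 4.253 + (-4.07890)·0.288524 = 3.07614 mol/L.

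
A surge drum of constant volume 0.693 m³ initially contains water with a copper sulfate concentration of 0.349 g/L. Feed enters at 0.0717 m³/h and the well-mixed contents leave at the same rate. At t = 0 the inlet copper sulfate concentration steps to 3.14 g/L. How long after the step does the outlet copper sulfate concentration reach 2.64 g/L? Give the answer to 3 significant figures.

Accumulation = in − out for the solute gives V dC/dt = Q(C_in − C), so τ = V/Q = 9.6653 h.
C(t) = C_in + (C₀ − C_in) e^(−t/τ). Set C = 2.64 and solve for t:
e^(−t/τ) = (C − C_in)/(C₀ − C_in) = (2.64 − 3.14)/(0.349 − 3.14) = 0.17915
t = −τ ln(…) = 9.6653 × 1.7195 = 16.620 h.

16.6 h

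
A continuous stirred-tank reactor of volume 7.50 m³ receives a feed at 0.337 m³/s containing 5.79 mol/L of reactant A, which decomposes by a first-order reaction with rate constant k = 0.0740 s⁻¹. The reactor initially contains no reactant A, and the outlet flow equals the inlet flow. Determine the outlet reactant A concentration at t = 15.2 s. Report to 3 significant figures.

1.83 mol/L

Accumulation = in − out − consumed: V dC/dt = Q C_in − Q C − k V C.
dC/dt = (Q/V) C_in − (Q/V + k) C; effective rate a = Q/V + k = 0.044933 + 0.0740 = 0.11893 s⁻¹.
C_ss = Q C_in/(Q + kV) = 2.1875 mol/L; C(t) = C_ss + (C₀ − C_ss) e^(−a t).
C(15.2) = 2.1875 + (-2.1875)·e^(−0.11893·15.2) = 2.1875 + (-2.1875)·0.16402 = 1.8287 mol/L.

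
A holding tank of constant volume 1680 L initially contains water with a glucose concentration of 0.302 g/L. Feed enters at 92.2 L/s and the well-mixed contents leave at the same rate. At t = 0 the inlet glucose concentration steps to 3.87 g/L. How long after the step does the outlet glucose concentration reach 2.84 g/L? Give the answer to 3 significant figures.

22.6 s

Species balance: V dC/dt = Q(C_in − C) ⇒ τ = V/Q = 18.221 s.
C(t) = C_in + (C₀ − C_in) e^(−t/τ). Set C = 2.84 and solve for t:
e^(−t/τ) = (C − C_in)/(C₀ − C_in) = (2.84 − 3.87)/(0.302 − 3.87) = 0.28868
t = −τ ln(…) = 18.221 × 1.2424 = 22.639 s.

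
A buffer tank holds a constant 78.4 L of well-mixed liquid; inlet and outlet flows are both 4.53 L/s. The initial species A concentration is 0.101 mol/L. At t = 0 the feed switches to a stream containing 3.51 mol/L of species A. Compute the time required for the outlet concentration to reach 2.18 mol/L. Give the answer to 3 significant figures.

Transient balance on the dissolved component: V dC/dt = Q(C_in − C), so τ = V/Q = 17.307 s.
C(t) = C_in + (C₀ − C_in) e^(−t/τ). Set C = 2.18 and solve for t:
e^(−t/τ) = (C − C_in)/(C₀ − C_in) = (2.18 − 3.51)/(0.101 − 3.51) = 0.39014
t = −τ ln(…) = 17.307 × 0.94124 = 16.290 s.

16.3 s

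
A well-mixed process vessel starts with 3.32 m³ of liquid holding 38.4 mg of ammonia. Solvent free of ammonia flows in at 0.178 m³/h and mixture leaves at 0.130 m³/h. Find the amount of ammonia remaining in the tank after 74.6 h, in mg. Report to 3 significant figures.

5.29 mg

Let m(t) be the amount of ammonia. Volume: V(t) = V₀ + (Q_in − Q_out) t = 3.32 + 0.048000 t; V(74.6) = 6.9008 m³.
Species balance (pure solvent in): dm/dt = −Q_out · m/V(t).
dm/m = −Q_out dt/(V₀ + 0.048000 t); integrating gives ln(m/m₀) = −(Q_out/(Q_in−Q_out)) ln(V/V₀).
m = m₀ (V₀/V)^(Q_out/(Q_in−Q_out)) = 38.4 × (3.32/6.9008)^(2.7083) = 5.2933 mg.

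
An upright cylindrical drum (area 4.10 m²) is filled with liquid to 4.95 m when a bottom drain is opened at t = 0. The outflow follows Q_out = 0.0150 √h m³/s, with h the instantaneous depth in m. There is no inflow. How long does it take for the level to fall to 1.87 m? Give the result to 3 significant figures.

With no inflow, A dh/dt = −0.0150 √h.
This is separable: 2 d(√h)/dt = −0.0150/A, so √h = √h₀ − (0.0150/(2A)) t.
t = 2A(√h₀ − √h)/0.0150 = 2·4.10·(√4.95 − √1.87)/0.0150
  = 8.2000 × (2.2249 − 1.3675) / 0.0150 = 468.70 s.

469 s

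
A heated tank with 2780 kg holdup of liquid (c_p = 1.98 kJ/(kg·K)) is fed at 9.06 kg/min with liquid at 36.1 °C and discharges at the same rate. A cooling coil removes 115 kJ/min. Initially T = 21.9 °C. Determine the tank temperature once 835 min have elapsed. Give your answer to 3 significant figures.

29.2 °C

Heat balance on the well-mixed liquid: M c_p dT/dt = ṁ c_p (T_in − T) − 115.
Rearrange: dT/dt = (T_ss − T)/τ with τ = M/ṁ = 306.84 min and T_ss = T_in − Q̇/(ṁ c_p) = 29.689 °C.
Solution: T(t) = T_ss + (T₀ − T_ss) e^(−t/τ).
T(835) = 29.689 + (-7.7893)·e^(−835/306.84) = 29.689 + (-7.7893)·0.065792 = 29.177 °C.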